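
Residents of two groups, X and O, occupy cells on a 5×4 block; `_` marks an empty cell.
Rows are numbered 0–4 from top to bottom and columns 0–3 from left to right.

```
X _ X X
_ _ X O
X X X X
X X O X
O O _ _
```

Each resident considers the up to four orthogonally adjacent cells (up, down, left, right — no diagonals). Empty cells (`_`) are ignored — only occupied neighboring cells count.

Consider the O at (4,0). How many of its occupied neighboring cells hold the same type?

Occupied neighbors of (4,0): (3,0)=X, (4,1)=O.
Same type (O): 1 of 2.

1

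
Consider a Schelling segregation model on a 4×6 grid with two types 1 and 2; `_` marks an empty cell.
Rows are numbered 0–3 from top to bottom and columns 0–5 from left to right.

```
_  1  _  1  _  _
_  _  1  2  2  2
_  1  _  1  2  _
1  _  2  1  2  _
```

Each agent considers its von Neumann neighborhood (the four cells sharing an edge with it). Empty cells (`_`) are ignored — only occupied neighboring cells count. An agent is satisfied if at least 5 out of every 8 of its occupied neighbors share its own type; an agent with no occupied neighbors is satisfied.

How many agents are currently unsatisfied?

(0,1)1 0/0 ok
(0,3)1 0/1 unhappy
(1,2)1 0/1 unhappy
(1,3)2 1/4 unhappy
(1,4)2 3/3 ok
(1,5)2 1/1 ok
(2,1)1 0/0 ok
(2,3)1 1/3 unhappy
(2,4)2 2/3 ok
(3,0)1 0/0 ok
(3,2)2 0/1 unhappy
(3,3)1 1/3 unhappy
(3,4)2 1/2 unhappy
Unsatisfied: (0,3), (1,2), (1,3), (2,3), (3,2), (3,3), (3,4) — 7 in total.

7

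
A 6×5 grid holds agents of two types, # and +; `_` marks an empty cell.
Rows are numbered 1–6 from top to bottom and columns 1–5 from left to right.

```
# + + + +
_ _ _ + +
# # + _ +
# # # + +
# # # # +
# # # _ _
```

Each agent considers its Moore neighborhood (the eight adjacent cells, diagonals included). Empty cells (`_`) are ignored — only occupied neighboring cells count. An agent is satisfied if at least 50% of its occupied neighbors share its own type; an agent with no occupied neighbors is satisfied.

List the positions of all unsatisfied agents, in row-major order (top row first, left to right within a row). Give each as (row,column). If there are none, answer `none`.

(1,1)# 0/1 not
(1,2)+ 1/2 satisfied
(1,3)+ 3/3 satisfied
(1,4)+ 4/4 satisfied
(1,5)+ 3/3 satisfied
(2,4)+ 6/6 satisfied
(2,5)+ 4/4 satisfied
(3,1)# 3/3 satisfied
(3,2)# 4/5 satisfied
(3,3)+ 2/5 not
(3,5)+ 4/4 satisfied
(4,1)# 5/5 satisfied
(4,2)# 7/8 satisfied
(4,3)# 5/7 satisfied
(4,4)+ 4/7 satisfied
(4,5)+ 3/4 satisfied
(5,1)# 5/5 satisfied
(5,2)# 8/8 satisfied
(5,3)# 6/7 satisfied
(5,4)# 3/6 satisfied
(5,5)+ 2/3 satisfied
(6,1)# 3/3 satisfied
(6,2)# 5/5 satisfied
(6,3)# 4/4 satisfied

(1,1), (3,3)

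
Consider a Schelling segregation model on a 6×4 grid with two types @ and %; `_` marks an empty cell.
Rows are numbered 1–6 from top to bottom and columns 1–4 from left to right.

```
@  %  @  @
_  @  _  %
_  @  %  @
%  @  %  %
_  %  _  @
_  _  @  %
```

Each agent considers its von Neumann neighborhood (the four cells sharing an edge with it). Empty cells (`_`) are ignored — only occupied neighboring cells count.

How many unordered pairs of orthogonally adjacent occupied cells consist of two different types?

14

Scan each occupied cell's neighbors to the right and below so each pair is counted once.
From row 1: 4 unlike of 5 pairs (running 4/5).
From row 2: 1 unlike of 2 pairs (running 5/7).
From row 3: 3 unlike of 5 pairs (running 8/12).
From row 4: 4 unlike of 5 pairs (running 12/17).
From row 5: 1 unlike of 1 pairs (running 13/18).
From row 6: 1 unlike of 1 pairs (running 14/19).
Total adjacent occupied pairs: 19; unlike-type pairs: 14.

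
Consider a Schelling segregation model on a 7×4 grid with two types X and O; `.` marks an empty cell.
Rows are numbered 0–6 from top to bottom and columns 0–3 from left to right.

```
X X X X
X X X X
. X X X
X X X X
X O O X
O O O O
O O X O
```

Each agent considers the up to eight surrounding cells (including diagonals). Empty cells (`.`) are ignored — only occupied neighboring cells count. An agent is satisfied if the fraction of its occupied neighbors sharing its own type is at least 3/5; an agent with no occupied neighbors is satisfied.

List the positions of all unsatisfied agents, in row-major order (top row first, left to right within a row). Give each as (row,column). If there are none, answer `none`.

(0,0)X 3/3 ✓
(0,1)X 5/5 ✓
(0,2)X 5/5 ✓
(0,3)X 3/3 ✓
(1,0)X 4/4 ✓
(1,1)X 7/7 ✓
(1,2)X 8/8 ✓
(1,3)X 5/5 ✓
(2,1)X 7/7 ✓
(2,2)X 8/8 ✓
(2,3)X 5/5 ✓
(3,0)X 3/4 ✓
(3,1)X 5/7 ✓
(3,2)X 6/8 ✓
(3,3)X 4/5 ✓
(4,0)X 2/5 ✗
(4,1)O 4/8 ✗
(4,2)O 4/8 ✗
(4,3)X 2/5 ✗
(5,0)O 4/5 ✓
(5,1)O 6/8 ✓
(5,2)O 6/8 ✓
(5,3)O 3/5 ✓
(6,0)O 3/3 ✓
(6,1)O 4/5 ✓
(6,2)X 0/5 ✗
(6,3)O 2/3 ✓

(4,0), (4,1), (4,2), (4,3), (6,2)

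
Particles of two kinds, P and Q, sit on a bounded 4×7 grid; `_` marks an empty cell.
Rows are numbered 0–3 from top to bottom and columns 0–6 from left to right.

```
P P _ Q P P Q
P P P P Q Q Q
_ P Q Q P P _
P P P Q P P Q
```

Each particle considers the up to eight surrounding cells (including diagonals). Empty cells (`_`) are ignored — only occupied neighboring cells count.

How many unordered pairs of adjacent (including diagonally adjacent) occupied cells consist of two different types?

Scan each occupied cell's neighbors to the right and below (and the two forward diagonals) so each pair is counted once.
Row 0: P(0,0)–P(0,1)= P(0,0)–P(1,0)= P(0,0)–P(1,1)= P(0,1)–P(1,1)= P(0,1)–P(1,2)= P(0,1)–P(1,0)= Q(0,3)–P(0,4)≠ Q(0,3)–P(1,3)≠ Q(0,3)–Q(1,4)= Q(0,3)–P(1,2)≠ P(0,4)–P(0,5)= P(0,4)–Q(1,4)≠ P(0,4)–Q(1,5)≠ P(0,4)–P(1,3)= P(0,5)–Q(0,6)≠ P(0,5)–Q(1,5)≠ P(0,5)–Q(1,6)≠ P(0,5)–Q(1,4)≠ Q(0,6)–Q(1,6)= Q(0,6)–Q(1,5)=  → 9/20 unlike.
Row 1: P(1,0)–P(1,1)= P(1,0)–P(2,1)= P(1,1)–P(1,2)= P(1,1)–P(2,1)= P(1,1)–Q(2,2)≠ P(1,2)–P(1,3)= P(1,2)–Q(2,2)≠ P(1,2)–Q(2,3)≠ P(1,2)–P(2,1)= P(1,3)–Q(1,4)≠ P(1,3)–Q(2,3)≠ P(1,3)–P(2,4)= P(1,3)–Q(2,2)≠ Q(1,4)–Q(1,5)= Q(1,4)–P(2,4)≠ Q(1,4)–P(2,5)≠ Q(1,4)–Q(2,3)= Q(1,5)–Q(1,6)= Q(1,5)–P(2,5)≠ Q(1,5)–P(2,4)≠ Q(1,6)–P(2,5)≠  → 11/21 unlike.
Row 2: P(2,1)–Q(2,2)≠ P(2,1)–P(3,1)= P(2,1)–P(3,2)= P(2,1)–P(3,0)= Q(2,2)–Q(2,3)= Q(2,2)–P(3,2)≠ Q(2,2)–Q(3,3)= Q(2,2)–P(3,1)≠ Q(2,3)–P(2,4)≠ Q(2,3)–Q(3,3)= Q(2,3)–P(3,4)≠ Q(2,3)–P(3,2)≠ P(2,4)–P(2,5)= P(2,4)–P(3,4)= P(2,4)–P(3,5)= P(2,4)–Q(3,3)≠ P(2,5)–P(3,5)= P(2,5)–Q(3,6)≠ P(2,5)–P(3,4)=  → 8/19 unlike.
Row 3: P(3,0)–P(3,1)= P(3,1)–P(3,2)= P(3,2)–Q(3,3)≠ Q(3,3)–P(3,4)≠ P(3,4)–P(3,5)= P(3,5)–Q(3,6)≠  → 3/6 unlike.
Total adjacent occupied pairs: 66; unlike-type pairs: 31.

31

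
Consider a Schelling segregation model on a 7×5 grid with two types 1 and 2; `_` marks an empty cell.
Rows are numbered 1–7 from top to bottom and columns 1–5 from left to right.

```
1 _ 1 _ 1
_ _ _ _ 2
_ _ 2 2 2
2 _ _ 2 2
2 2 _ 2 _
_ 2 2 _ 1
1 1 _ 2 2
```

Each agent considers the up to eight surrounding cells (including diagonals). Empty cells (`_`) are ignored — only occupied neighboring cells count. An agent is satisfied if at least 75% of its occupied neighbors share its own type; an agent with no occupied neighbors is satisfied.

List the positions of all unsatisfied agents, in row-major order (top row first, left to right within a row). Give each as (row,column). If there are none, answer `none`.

Row 1: (1,1)1 0/0 ✓ · (1,3)1 0/0 ✓ · (1,5)1 0/1 ✗
Row 2: (2,5)2 2/3 ✗
Row 3: (3,3)2 2/2 ✓ · (3,4)2 5/5 ✓ · (3,5)2 4/4 ✓
Row 4: (4,1)2 2/2 ✓ · (4,4)2 5/5 ✓ · (4,5)2 4/4 ✓
Row 5: (5,1)2 3/3 ✓ · (5,2)2 4/4 ✓ · (5,4)2 3/4 ✓
Row 6: (6,2)2 3/5 ✗ · (6,3)2 4/5 ✓ · (6,5)1 0/3 ✗
Row 7: (7,1)1 1/2 ✗ · (7,2)1 1/3 ✗ · (7,4)2 2/3 ✗ · (7,5)2 1/2 ✗

(1,5), (2,5), (6,2), (6,5), (7,1), (7,2), (7,4), (7,5)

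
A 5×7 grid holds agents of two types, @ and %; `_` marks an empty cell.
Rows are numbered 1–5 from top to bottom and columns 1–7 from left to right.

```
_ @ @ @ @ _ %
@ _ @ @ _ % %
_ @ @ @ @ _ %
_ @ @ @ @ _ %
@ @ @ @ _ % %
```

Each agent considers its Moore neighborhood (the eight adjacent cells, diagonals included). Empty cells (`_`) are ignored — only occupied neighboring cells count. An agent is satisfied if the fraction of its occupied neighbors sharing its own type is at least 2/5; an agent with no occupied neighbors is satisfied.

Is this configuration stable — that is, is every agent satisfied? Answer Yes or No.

Yes

(1,2)@ 3/3 ok
(1,3)@ 4/4 ok
(1,4)@ 4/4 ok
(1,5)@ 2/3 ok
(1,7)% 2/2 ok
(2,1)@ 2/2 ok
(2,3)@ 7/7 ok
(2,4)@ 7/7 ok
(2,6)% 3/5 ok
(2,7)% 3/3 ok
(3,2)@ 5/5 ok
(3,3)@ 7/7 ok
(3,4)@ 7/7 ok
(3,5)@ 4/5 ok
(3,7)% 3/3 ok
(4,2)@ 6/6 ok
(4,3)@ 8/8 ok
(4,4)@ 7/7 ok
(4,5)@ 4/5 ok
(4,7)% 3/3 ok
(5,1)@ 2/2 ok
(5,2)@ 4/4 ok
(5,3)@ 5/5 ok
(5,4)@ 4/4 ok
(5,6)% 2/3 ok
(5,7)% 2/2 ok
All meet the threshold, so the configuration is stable.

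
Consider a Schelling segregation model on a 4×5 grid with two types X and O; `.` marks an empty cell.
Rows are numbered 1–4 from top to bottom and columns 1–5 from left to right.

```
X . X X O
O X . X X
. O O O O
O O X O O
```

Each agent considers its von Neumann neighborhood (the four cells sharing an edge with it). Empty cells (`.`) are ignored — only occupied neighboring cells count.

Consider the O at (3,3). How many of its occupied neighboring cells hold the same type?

Occupied neighbors of (3,3): (4,3)=X, (3,2)=O, (3,4)=O.
Same type (O): 2 of 3.

2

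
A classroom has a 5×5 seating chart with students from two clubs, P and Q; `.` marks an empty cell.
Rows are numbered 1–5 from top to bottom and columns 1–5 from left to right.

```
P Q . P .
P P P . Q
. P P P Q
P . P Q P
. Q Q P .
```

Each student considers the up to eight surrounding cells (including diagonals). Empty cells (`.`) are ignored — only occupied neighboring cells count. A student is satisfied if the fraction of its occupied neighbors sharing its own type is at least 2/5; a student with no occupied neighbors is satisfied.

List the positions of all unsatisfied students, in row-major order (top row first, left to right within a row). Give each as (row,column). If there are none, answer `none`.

(1,2), (2,5), (4,4), (5,2)

(1,1)P 2/3 ✓
(1,2)Q 0/4 ✗
(1,4)P 1/2 ✓
(2,1)P 3/4 ✓
(2,2)P 5/6 ✓
(2,3)P 5/6 ✓
(2,5)Q 1/3 ✗
(3,2)P 6/6 ✓
(3,3)P 5/6 ✓
(3,4)P 4/7 ✓
(3,5)Q 2/4 ✓
(4,1)P 1/2 ✓
(4,3)P 4/7 ✓
(4,4)Q 2/7 ✗
(4,5)P 2/4 ✓
(5,2)Q 1/3 ✗
(5,3)Q 2/4 ✓
(5,4)P 2/4 ✓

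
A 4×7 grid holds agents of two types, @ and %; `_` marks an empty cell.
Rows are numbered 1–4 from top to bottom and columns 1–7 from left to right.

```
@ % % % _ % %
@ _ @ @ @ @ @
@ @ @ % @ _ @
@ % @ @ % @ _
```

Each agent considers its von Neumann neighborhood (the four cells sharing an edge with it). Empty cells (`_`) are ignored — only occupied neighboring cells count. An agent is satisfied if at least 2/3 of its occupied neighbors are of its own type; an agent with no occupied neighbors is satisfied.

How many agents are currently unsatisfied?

13

(1,1)@ 1/2 unhappy
(1,2)% 1/2 unhappy
(1,3)% 2/3 ok
(1,4)% 1/2 unhappy
(1,6)% 1/2 unhappy
(1,7)% 1/2 unhappy
(2,1)@ 2/2 ok
(2,3)@ 2/3 ok
(2,4)@ 2/4 unhappy
(2,5)@ 3/3 ok
(2,6)@ 2/3 ok
(2,7)@ 2/3 ok
(3,1)@ 3/3 ok
(3,2)@ 2/3 ok
(3,3)@ 3/4 ok
(3,4)% 0/4 unhappy
(3,5)@ 1/3 unhappy
(3,7)@ 1/1 ok
(4,1)@ 1/2 unhappy
(4,2)% 0/3 unhappy
(4,3)@ 2/3 ok
(4,4)@ 1/3 unhappy
(4,5)% 0/3 unhappy
(4,6)@ 0/1 unhappy
Unsatisfied: (1,1), (1,2), (1,4), (1,6), (1,7), (2,4), (3,4), (3,5), (4,1), (4,2), (4,4), (4,5), (4,6) — 13 in total.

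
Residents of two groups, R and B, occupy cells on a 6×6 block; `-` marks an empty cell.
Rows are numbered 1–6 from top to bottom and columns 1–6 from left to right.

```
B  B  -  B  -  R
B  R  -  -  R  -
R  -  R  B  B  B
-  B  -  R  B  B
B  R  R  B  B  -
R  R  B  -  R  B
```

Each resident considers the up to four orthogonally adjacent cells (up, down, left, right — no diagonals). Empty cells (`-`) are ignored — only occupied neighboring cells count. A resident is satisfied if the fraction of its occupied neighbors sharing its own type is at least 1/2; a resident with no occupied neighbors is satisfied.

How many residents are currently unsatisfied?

14

(1,1)B 2/2 ok
(1,2)B 1/2 ok
(1,4)B 0/0 ok
(1,6)R 0/0 ok
(2,1)B 1/3 unhappy
(2,2)R 0/2 unhappy
(2,5)R 0/1 unhappy
(3,1)R 0/1 unhappy
(3,3)R 0/1 unhappy
(3,4)B 1/3 unhappy
(3,5)B 3/4 ok
(3,6)B 2/2 ok
(4,2)B 0/1 unhappy
(4,4)R 0/3 unhappy
(4,5)B 3/4 ok
(4,6)B 2/2 ok
(5,1)B 0/2 unhappy
(5,2)R 2/4 ok
(5,3)R 1/3 unhappy
(5,4)B 1/3 unhappy
(5,5)B 2/3 ok
(6,1)R 1/2 ok
(6,2)R 2/3 ok
(6,3)B 0/2 unhappy
(6,5)R 0/2 unhappy
(6,6)B 0/1 unhappy
Unsatisfied: (2,1), (2,2), (2,5), (3,1), (3,3), (3,4), (4,2), (4,4), (5,1), (5,3), (5,4), (6,3), (6,5), (6,6) — 14 in total.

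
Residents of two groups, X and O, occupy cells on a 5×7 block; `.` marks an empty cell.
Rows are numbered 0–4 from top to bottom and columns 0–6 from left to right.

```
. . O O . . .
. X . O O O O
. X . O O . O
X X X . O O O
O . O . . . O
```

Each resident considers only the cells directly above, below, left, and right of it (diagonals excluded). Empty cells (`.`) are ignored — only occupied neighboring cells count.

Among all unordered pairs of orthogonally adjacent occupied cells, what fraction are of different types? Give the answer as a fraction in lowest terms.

Scan each occupied cell's neighbors to the right and below so each pair is counted once.
Row 0: O(0,2)–O(0,3)= O(0,3)–O(1,3)=  → 0/2 unlike.
Row 1: X(1,1)–X(2,1)= O(1,3)–O(1,4)= O(1,3)–O(2,3)= O(1,4)–O(1,5)= O(1,4)–O(2,4)= O(1,5)–O(1,6)= O(1,6)–O(2,6)=  → 0/7 unlike.
Row 2: X(2,1)–X(3,1)= O(2,3)–O(2,4)= O(2,4)–O(3,4)= O(2,6)–O(3,6)=  → 0/4 unlike.
Row 3: X(3,0)–X(3,1)= X(3,0)–O(4,0)≠ X(3,1)–X(3,2)= X(3,2)–O(4,2)≠ O(3,4)–O(3,5)= O(3,5)–O(3,6)= O(3,6)–O(4,6)=  → 2/7 unlike.
Total adjacent occupied pairs: 20; unlike-type pairs: 2.
2/20 reduces to 1/10.

1/10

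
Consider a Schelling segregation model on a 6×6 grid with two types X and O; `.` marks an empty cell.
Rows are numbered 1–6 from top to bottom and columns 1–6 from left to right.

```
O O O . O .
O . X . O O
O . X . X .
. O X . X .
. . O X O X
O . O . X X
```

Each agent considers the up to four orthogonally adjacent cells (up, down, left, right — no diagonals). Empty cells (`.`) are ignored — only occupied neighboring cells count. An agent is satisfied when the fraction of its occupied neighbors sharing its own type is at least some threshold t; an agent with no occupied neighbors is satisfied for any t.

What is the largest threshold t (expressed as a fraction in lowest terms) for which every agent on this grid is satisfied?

(1,1)O 2/2
(1,2)O 2/2
(1,3)O 1/2
(1,5)O 1/1
(2,1)O 2/2
(2,3)X 1/2
(2,5)O 2/3
(2,6)O 1/1
(3,1)O 1/1
(3,3)X 2/2
(3,5)X 1/2
(4,2)O 0/1
(4,3)X 1/3
(4,5)X 1/2
(5,3)O 1/3
(5,4)X 0/2
(5,5)O 0/4
(5,6)X 1/2
(6,1)O — no occupied neighbors
(6,3)O 1/1
(6,5)X 1/2
(6,6)X 2/2
The smallest same-type fraction is 0/1 at (4,2), which reduces to 0/1. Any threshold above that leaves this agent unsatisfied.

0/1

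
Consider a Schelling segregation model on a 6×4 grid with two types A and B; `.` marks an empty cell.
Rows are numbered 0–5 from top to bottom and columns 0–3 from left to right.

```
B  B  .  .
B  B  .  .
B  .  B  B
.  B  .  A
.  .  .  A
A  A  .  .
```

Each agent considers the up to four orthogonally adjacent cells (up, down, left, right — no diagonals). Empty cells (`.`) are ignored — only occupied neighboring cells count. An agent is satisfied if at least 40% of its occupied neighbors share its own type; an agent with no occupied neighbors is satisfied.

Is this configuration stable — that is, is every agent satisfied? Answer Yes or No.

(0,0)B 2/2 ok
(0,1)B 2/2 ok
(1,0)B 3/3 ok
(1,1)B 2/2 ok
(2,0)B 1/1 ok
(2,2)B 1/1 ok
(2,3)B 1/2 ok
(3,1)B 0/0 ok
(3,3)A 1/2 ok
(4,3)A 1/1 ok
(5,0)A 1/1 ok
(5,1)A 1/1 ok
All meet the threshold, so the configuration is stable.

Yes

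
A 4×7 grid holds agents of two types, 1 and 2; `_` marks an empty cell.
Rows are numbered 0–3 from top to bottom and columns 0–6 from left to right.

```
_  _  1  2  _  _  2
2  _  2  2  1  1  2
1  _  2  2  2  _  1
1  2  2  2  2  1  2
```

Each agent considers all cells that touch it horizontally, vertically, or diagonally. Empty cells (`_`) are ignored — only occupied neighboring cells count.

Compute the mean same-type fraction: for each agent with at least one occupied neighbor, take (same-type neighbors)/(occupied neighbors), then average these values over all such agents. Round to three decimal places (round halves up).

Row 0: (0,2)1 0/3 · (0,3)2 2/4 · (0,6)2 1/2
Row 1: (1,0)2 0/1 · (1,2)2 4/5 · (1,3)2 5/7 · (1,4)1 1/5 · (1,5)1 2/5 · (1,6)2 1/3
Row 2: (2,0)1 1/3 · (2,2)2 6/6 · (2,3)2 7/8 · (2,4)2 4/7 · (2,6)1 2/4
Row 3: (3,0)1 1/2 · (3,1)2 2/4 · (3,2)2 4/4 · (3,3)2 5/5 · (3,4)2 3/4 · (3,5)1 1/4 · (3,6)2 0/2
Sum over 21 agents: 0/3 + 2/4 + 1/2 + 0/1 + 4/5 + 5/7 + 1/5 + 2/5 + 1/3 + 1/3 + 6/6 + 7/8 + 4/7 + 2/4 + 1/2 + 2/4 + 4/4 + 5/5 + 3/4 + 1/4 + 0/2 = 9011/840; mean = 9011/840 ÷ 21 = 9011/17640 = 0.510827… → 0.511.

0.511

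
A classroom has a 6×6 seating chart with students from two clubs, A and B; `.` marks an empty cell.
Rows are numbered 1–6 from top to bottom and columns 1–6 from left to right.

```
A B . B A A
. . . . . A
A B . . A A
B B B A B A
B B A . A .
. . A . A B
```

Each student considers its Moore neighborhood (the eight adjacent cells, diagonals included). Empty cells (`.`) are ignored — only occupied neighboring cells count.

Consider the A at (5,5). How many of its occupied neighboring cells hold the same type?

3

Occupied neighbors of (5,5): (4,4)=A, (4,5)=B, (4,6)=A, (6,5)=A, (6,6)=B.
Same type (A): 3 of 5.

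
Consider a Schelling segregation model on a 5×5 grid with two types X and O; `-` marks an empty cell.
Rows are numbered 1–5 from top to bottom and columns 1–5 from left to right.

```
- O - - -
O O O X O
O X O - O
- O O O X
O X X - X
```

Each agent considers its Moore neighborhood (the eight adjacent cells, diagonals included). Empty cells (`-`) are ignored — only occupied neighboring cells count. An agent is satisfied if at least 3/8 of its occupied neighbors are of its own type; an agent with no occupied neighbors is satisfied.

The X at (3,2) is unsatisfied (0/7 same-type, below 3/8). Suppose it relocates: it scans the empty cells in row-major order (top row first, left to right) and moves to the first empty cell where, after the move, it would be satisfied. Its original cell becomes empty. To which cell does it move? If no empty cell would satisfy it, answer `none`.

Vacating (3,2). Empty cells in order:
  (1,1): 0/3 same-type → still unsatisfied.
  (1,3): 1/4 same-type → still unsatisfied.
  (1,4): 1/3 same-type → still unsatisfied.
  (1,5): 1/2 same-type → satisfied — stop here.

(1,5)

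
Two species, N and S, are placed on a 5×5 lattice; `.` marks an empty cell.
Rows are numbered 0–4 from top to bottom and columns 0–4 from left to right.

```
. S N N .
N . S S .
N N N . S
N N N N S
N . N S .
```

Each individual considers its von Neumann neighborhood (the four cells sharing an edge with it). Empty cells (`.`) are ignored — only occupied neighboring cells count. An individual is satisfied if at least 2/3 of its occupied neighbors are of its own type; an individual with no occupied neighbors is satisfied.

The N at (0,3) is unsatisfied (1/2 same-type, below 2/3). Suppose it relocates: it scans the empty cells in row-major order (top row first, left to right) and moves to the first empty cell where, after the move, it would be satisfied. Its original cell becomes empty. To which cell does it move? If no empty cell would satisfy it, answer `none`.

(0,4)

Vacating (0,3). Empty cells in order:
  (0,0): 1/2 same-type → still unsatisfied.
  (0,4): 0/0 same-type → satisfied — stop here.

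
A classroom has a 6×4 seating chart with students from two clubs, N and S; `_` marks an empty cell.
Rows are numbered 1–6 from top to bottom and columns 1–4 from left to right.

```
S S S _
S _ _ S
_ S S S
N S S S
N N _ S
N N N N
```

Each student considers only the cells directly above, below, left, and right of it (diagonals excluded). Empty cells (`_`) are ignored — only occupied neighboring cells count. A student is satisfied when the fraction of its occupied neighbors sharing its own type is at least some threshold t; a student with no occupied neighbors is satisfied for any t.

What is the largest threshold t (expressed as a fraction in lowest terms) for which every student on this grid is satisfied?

1/2

(1,1)S 2/2
(1,2)S 2/2
(1,3)S 1/1
(2,1)S 1/1
(2,4)S 1/1
(3,2)S 2/2
(3,3)S 3/3
(3,4)S 3/3
(4,1)N 1/2
(4,2)S 2/4
(4,3)S 3/3
(4,4)S 3/3
(5,1)N 3/3
(5,2)N 2/3
(5,4)S 1/2
(6,1)N 2/2
(6,2)N 3/3
(6,3)N 2/2
(6,4)N 1/2
The smallest same-type fraction is 1/2 at (4,1), which reduces to 1/2. Any threshold above that leaves this student unsatisfied.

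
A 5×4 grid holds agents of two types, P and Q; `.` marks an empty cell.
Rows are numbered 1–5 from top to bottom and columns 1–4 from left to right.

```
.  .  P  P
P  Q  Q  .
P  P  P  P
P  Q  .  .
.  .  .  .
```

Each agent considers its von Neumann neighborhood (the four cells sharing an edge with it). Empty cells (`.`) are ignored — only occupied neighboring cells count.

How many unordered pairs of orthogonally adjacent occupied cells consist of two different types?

Scan each occupied cell's neighbors to the right and below so each pair is counted once.
Row 1: P(1,3)–P(1,4)= P(1,3)–Q(2,3)≠  → 1/2 unlike.
Row 2: P(2,1)–Q(2,2)≠ P(2,1)–P(3,1)= Q(2,2)–Q(2,3)= Q(2,2)–P(3,2)≠ Q(2,3)–P(3,3)≠  → 3/5 unlike.
Row 3: P(3,1)–P(3,2)= P(3,1)–P(4,1)= P(3,2)–P(3,3)= P(3,2)–Q(4,2)≠ P(3,3)–P(3,4)=  → 1/5 unlike.
Row 4: P(4,1)–Q(4,2)≠  → 1/1 unlike.
Total adjacent occupied pairs: 13; unlike-type pairs: 6.

6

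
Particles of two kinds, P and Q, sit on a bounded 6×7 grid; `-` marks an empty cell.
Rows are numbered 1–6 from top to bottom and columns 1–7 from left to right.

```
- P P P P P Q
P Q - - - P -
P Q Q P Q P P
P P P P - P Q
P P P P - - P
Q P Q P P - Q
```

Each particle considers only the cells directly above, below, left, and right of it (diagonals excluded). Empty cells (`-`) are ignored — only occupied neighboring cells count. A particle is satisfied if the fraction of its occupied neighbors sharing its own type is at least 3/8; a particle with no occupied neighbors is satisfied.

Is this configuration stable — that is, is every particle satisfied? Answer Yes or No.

No

(1,2)P 1/2 ✓
(1,3)P 2/2 ✓
(1,4)P 2/2 ✓
(1,5)P 2/2 ✓
(1,6)P 2/3 ✓
(1,7)Q 0/1 ✗
(2,1)P 1/2 ✓
(2,2)Q 1/3 ✗
(2,6)P 2/2 ✓
(3,1)P 2/3 ✓
(3,2)Q 2/4 ✓
(3,3)Q 1/3 ✗
(3,4)P 1/3 ✗
(3,5)Q 0/2 ✗
(3,6)P 3/4 ✓
(3,7)P 1/2 ✓
(4,1)P 3/3 ✓
(4,2)P 3/4 ✓
(4,3)P 3/4 ✓
(4,4)P 3/3 ✓
(4,6)P 1/2 ✓
(4,7)Q 0/3 ✗
(5,1)P 2/3 ✓
(5,2)P 4/4 ✓
(5,3)P 3/4 ✓
(5,4)P 3/3 ✓
(5,7)P 0/2 ✗
(6,1)Q 0/2 ✗
(6,2)P 1/3 ✗
(6,3)Q 0/3 ✗
(6,4)P 2/3 ✓
(6,5)P 1/1 ✓
(6,7)Q 0/1 ✗
For instance (1,7) has only 0/1 same-type neighbors, below 3/8.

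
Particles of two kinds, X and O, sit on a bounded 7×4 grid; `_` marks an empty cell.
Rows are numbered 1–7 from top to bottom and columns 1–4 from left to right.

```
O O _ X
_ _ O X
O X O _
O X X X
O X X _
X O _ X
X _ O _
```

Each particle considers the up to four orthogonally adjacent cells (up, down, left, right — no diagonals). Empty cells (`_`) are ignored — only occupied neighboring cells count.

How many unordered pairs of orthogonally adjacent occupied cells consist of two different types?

9

Scan each occupied cell's neighbors to the right and below so each pair is counted once.
From row 1: 0 unlike of 2 pairs (running 0/2).
From row 2: 1 unlike of 2 pairs (running 1/4).
From row 3: 3 unlike of 5 pairs (running 4/9).
From row 4: 1 unlike of 6 pairs (running 5/15).
From row 5: 3 unlike of 4 pairs (running 8/19).
From row 6: 1 unlike of 2 pairs (running 9/21).
Total adjacent occupied pairs: 21; unlike-type pairs: 9.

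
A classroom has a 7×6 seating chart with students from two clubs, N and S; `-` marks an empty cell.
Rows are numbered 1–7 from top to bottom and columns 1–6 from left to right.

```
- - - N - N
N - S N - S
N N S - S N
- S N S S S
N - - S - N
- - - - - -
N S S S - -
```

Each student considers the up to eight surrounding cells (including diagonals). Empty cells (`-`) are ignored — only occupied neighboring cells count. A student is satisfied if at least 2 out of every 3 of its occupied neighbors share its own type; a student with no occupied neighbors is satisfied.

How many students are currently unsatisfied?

Row 1: (1,4)N 1/2 unhappy · (1,6)N 0/1 unhappy
Row 2: (2,1)N 2/2 ok · (2,3)S 1/4 unhappy · (2,4)N 1/4 unhappy · (2,6)S 1/3 unhappy
Row 3: (3,1)N 2/3 ok · (3,2)N 3/6 unhappy · (3,3)S 3/6 unhappy · (3,5)S 4/6 ok · (3,6)N 0/4 unhappy
Row 4: (4,2)S 1/5 unhappy · (4,3)N 1/5 unhappy · (4,4)S 4/5 ok · (4,5)S 4/6 ok · (4,6)S 2/4 unhappy
Row 5: (5,1)N 0/1 unhappy · (5,4)S 2/3 ok · (5,6)N 0/2 unhappy
Row 7: (7,1)N 0/1 unhappy · (7,2)S 1/2 unhappy · (7,3)S 2/2 ok · (7,4)S 1/1 ok
Unsatisfied: (1,4), (1,6), (2,3), (2,4), (2,6), (3,2), (3,3), (3,6), (4,2), (4,3), (4,6), (5,1), (5,6), (7,1), (7,2) — 15 in total.

15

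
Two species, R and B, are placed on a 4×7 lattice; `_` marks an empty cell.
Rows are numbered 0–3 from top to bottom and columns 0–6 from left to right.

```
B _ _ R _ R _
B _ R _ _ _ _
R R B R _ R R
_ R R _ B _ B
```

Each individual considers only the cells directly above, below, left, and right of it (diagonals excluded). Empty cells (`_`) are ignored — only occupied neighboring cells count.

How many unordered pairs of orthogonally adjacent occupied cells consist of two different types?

Scan each occupied cell's neighbors to the right and below so each pair is counted once.
From row 0: 0 unlike of 1 pairs (running 0/1).
From row 1: 2 unlike of 2 pairs (running 2/3).
From row 2: 4 unlike of 7 pairs (running 6/10).
From row 3: 0 unlike of 1 pairs (running 6/11).
Total adjacent occupied pairs: 11; unlike-type pairs: 6.

6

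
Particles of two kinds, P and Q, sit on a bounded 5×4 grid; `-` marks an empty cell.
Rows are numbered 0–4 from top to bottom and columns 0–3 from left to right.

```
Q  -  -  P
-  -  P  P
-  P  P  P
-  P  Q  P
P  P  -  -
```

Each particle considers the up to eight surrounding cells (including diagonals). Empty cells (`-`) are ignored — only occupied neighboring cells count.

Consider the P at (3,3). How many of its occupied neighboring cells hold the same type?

Occupied neighbors of (3,3): (2,2)=P, (2,3)=P, (3,2)=Q.
Same type (P): 2 of 3.

2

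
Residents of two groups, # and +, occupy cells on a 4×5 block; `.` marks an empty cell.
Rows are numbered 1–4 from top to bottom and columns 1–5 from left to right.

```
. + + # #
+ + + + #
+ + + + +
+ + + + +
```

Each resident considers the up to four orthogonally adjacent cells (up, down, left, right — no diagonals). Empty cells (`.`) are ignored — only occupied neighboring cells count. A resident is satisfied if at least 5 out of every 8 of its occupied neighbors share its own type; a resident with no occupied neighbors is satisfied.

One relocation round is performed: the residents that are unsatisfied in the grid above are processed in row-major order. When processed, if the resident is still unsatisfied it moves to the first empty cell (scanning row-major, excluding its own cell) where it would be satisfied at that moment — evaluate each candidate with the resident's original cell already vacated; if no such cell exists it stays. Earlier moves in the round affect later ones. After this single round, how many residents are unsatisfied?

Initially unsatisfied (in order): (1,4), (2,4), (2,5).
  (1,4): no empty cell satisfies it; stays.
  (2,4) → (1,1).
  (2,5): no empty cell satisfies it; stays.
Resulting grid:
+ + + # #
+ + + . #
+ + + + +
+ + + + +
Unsatisfied now: (1,4), (2,5).

2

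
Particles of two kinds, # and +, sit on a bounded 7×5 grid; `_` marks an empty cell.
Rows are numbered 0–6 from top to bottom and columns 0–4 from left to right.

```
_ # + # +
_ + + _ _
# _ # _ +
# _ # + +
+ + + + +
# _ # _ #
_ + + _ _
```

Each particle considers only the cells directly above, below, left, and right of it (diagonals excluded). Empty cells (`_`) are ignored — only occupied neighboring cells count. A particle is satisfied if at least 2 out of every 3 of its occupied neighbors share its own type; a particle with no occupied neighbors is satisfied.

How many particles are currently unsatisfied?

14

Row 0: (0,1)# 0/2 not · (0,2)+ 1/3 not · (0,3)# 0/2 not · (0,4)+ 0/1 not
Row 1: (1,1)+ 1/2 not · (1,2)+ 2/3 satisfied
Row 2: (2,0)# 1/1 satisfied · (2,2)# 1/2 not · (2,4)+ 1/1 satisfied
Row 3: (3,0)# 1/2 not · (3,2)# 1/3 not · (3,3)+ 2/3 satisfied · (3,4)+ 3/3 satisfied
Row 4: (4,0)+ 1/3 not · (4,1)+ 2/2 satisfied · (4,2)+ 2/4 not · (4,3)+ 3/3 satisfied · (4,4)+ 2/3 satisfied
Row 5: (5,0)# 0/1 not · (5,2)# 0/2 not · (5,4)# 0/1 not
Row 6: (6,1)+ 1/1 satisfied · (6,2)+ 1/2 not
Unsatisfied: (0,1), (0,2), (0,3), (0,4), (1,1), (2,2), (3,0), (3,2), (4,0), (4,2), (5,0), (5,2), (5,4), (6,2) — 14 in total.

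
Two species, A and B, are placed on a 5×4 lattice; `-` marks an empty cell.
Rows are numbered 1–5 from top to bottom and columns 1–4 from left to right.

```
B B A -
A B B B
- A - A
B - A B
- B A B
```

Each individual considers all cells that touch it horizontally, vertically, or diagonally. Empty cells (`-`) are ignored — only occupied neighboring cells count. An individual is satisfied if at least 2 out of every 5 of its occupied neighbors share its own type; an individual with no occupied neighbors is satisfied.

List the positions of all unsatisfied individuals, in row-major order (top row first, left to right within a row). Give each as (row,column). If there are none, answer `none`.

Row 1: (1,1)B 2/3 ok · (1,2)B 3/5 ok · (1,3)A 0/4 unhappy
Row 2: (2,1)A 1/4 unhappy · (2,2)B 3/6 ok · (2,3)B 3/6 ok · (2,4)B 1/3 unhappy
Row 3: (3,2)A 2/5 ok · (3,4)A 1/4 unhappy
Row 4: (4,1)B 1/2 ok · (4,3)A 3/6 ok · (4,4)B 1/4 unhappy
Row 5: (5,2)B 1/3 unhappy · (5,3)A 1/4 unhappy · (5,4)B 1/3 unhappy

(1,3), (2,1), (2,4), (3,4), (4,4), (5,2), (5,3), (5,4)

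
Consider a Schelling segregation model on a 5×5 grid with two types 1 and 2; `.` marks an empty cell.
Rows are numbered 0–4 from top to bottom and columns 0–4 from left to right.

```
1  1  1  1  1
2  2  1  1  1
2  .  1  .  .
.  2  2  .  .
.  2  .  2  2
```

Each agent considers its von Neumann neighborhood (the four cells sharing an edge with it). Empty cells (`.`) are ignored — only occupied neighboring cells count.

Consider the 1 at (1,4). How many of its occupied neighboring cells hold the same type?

2

Occupied neighbors of (1,4): (0,4)=1, (1,3)=1.
Same type (1): 2 of 2.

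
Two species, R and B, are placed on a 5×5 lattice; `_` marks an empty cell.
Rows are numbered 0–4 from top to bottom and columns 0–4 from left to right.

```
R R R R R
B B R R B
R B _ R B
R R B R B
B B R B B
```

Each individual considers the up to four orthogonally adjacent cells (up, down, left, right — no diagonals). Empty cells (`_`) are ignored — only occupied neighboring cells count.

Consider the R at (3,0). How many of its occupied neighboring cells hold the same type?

Occupied neighbors of (3,0): (2,0)=R, (4,0)=B, (3,1)=R.
Same type (R): 2 of 3.

2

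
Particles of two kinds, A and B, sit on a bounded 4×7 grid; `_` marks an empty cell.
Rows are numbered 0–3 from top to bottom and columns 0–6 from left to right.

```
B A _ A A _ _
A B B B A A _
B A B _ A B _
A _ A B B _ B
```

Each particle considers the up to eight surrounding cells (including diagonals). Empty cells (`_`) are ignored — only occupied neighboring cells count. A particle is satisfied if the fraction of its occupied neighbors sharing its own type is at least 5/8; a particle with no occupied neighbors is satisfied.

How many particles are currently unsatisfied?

14

(0,0)B 1/3 not
(0,1)A 1/4 not
(0,3)A 2/4 not
(0,4)A 3/4 satisfied
(1,0)A 2/5 not
(1,1)B 4/7 not
(1,2)B 3/6 not
(1,3)B 2/6 not
(1,4)A 4/6 satisfied
(1,5)A 3/4 satisfied
(2,0)B 1/4 not
(2,1)A 3/7 not
(2,2)B 4/6 satisfied
(2,4)A 2/6 not
(2,5)B 2/5 not
(3,0)A 1/2 not
(3,2)A 1/3 not
(3,3)B 2/4 not
(3,4)B 2/3 satisfied
(3,6)B 1/1 satisfied
Unsatisfied: (0,0), (0,1), (0,3), (1,0), (1,1), (1,2), (1,3), (2,0), (2,1), (2,4), (2,5), (3,0), (3,2), (3,3) — 14 in total.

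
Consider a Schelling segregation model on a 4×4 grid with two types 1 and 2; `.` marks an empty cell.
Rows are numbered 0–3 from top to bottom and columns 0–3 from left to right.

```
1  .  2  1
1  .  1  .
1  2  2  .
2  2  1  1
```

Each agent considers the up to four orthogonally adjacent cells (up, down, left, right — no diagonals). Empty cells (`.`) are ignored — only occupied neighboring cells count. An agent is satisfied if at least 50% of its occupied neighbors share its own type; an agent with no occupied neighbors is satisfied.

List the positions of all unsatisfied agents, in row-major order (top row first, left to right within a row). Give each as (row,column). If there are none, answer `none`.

(0,0)1 1/1 ok
(0,2)2 0/2 unhappy
(0,3)1 0/1 unhappy
(1,0)1 2/2 ok
(1,2)1 0/2 unhappy
(2,0)1 1/3 unhappy
(2,1)2 2/3 ok
(2,2)2 1/3 unhappy
(3,0)2 1/2 ok
(3,1)2 2/3 ok
(3,2)1 1/3 unhappy
(3,3)1 1/1 ok

(0,2), (0,3), (1,2), (2,0), (2,2), (3,2)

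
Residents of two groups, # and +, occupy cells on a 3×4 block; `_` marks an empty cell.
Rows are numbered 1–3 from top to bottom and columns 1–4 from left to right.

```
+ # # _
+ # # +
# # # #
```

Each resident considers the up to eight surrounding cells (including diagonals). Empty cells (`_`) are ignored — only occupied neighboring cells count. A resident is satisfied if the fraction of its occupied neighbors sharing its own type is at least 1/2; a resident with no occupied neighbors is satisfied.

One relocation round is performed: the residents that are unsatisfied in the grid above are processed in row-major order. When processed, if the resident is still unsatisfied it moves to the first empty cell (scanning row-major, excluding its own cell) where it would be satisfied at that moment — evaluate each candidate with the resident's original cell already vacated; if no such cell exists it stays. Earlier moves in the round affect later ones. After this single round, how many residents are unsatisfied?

3

Initially unsatisfied (in order): (1,1), (2,1), (2,4).
  (1,1): no empty cell satisfies it; stays.
  (2,1): no empty cell satisfies it; stays.
  (2,4): no empty cell satisfies it; stays.
Resulting grid:
+ # # _
+ # # +
# # # #
Unsatisfied now: (1,1), (2,1), (2,4).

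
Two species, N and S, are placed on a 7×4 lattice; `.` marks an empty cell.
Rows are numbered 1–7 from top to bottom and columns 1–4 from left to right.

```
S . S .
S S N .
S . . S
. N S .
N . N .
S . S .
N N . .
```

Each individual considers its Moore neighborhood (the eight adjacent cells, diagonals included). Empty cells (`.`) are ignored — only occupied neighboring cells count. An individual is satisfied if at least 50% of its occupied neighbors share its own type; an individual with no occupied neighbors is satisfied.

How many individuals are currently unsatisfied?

6

(1,1)S 2/2 satisfied
(1,3)S 1/2 satisfied
(2,1)S 3/3 satisfied
(2,2)S 4/5 satisfied
(2,3)N 0/3 not
(3,1)S 2/3 satisfied
(3,4)S 1/2 satisfied
(4,2)N 2/4 satisfied
(4,3)S 1/3 not
(5,1)N 1/2 satisfied
(5,3)N 1/3 not
(6,1)S 0/3 not
(6,3)S 0/2 not
(7,1)N 1/2 satisfied
(7,2)N 1/3 not
Unsatisfied: (2,3), (4,3), (5,3), (6,1), (6,3), (7,2) — 6 in total.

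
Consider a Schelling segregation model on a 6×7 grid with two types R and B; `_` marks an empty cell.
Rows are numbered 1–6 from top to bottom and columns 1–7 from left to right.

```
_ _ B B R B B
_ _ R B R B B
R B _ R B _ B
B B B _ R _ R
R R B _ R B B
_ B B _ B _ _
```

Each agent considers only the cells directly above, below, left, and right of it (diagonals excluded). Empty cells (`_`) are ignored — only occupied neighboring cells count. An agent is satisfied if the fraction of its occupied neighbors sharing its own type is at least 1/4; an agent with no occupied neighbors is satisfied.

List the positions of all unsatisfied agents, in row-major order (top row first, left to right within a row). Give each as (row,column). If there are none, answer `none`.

(2,3), (3,1), (3,4), (3,5), (4,7), (6,5)

(1,3)B 1/2 ok
(1,4)B 2/3 ok
(1,5)R 1/3 ok
(1,6)B 2/3 ok
(1,7)B 2/2 ok
(2,3)R 0/2 unhappy
(2,4)B 1/4 ok
(2,5)R 1/4 ok
(2,6)B 2/3 ok
(2,7)B 3/3 ok
(3,1)R 0/2 unhappy
(3,2)B 1/2 ok
(3,4)R 0/2 unhappy
(3,5)B 0/3 unhappy
(3,7)B 1/2 ok
(4,1)B 1/3 ok
(4,2)B 3/4 ok
(4,3)B 2/2 ok
(4,5)R 1/2 ok
(4,7)R 0/2 unhappy
(5,1)R 1/2 ok
(5,2)R 1/4 ok
(5,3)B 2/3 ok
(5,5)R 1/3 ok
(5,6)B 1/2 ok
(5,7)B 1/2 ok
(6,2)B 1/2 ok
(6,3)B 2/2 ok
(6,5)B 0/1 unhappy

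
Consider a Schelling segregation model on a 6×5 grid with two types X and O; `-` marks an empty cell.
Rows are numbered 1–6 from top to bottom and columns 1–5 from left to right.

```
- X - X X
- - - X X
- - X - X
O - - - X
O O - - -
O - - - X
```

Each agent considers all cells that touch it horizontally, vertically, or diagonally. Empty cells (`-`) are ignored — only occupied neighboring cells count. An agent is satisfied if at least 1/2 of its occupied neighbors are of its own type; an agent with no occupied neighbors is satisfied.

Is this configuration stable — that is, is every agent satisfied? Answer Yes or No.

Yes

Row 1: (1,2)X 0/0 satisfied · (1,4)X 3/3 satisfied · (1,5)X 3/3 satisfied
Row 2: (2,4)X 5/5 satisfied · (2,5)X 4/4 satisfied
Row 3: (3,3)X 1/1 satisfied · (3,5)X 3/3 satisfied
Row 4: (4,1)O 2/2 satisfied · (4,5)X 1/1 satisfied
Row 5: (5,1)O 3/3 satisfied · (5,2)O 3/3 satisfied
Row 6: (6,1)O 2/2 satisfied · (6,5)X 0/0 satisfied
All meet the threshold, so the configuration is stable.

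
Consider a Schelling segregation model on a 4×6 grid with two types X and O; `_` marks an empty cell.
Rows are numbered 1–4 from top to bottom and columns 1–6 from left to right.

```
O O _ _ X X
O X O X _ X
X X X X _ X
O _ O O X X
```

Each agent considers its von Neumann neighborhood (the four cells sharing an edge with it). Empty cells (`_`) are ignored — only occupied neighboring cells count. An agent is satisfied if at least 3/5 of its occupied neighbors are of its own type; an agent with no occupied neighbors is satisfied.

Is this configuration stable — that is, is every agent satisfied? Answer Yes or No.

No

Row 1: (1,1)O 2/2 ok · (1,2)O 1/2 unhappy · (1,5)X 1/1 ok · (1,6)X 2/2 ok
Row 2: (2,1)O 1/3 unhappy · (2,2)X 1/4 unhappy · (2,3)O 0/3 unhappy · (2,4)X 1/2 unhappy · (2,6)X 2/2 ok
Row 3: (3,1)X 1/3 unhappy · (3,2)X 3/3 ok · (3,3)X 2/4 unhappy · (3,4)X 2/3 ok · (3,6)X 2/2 ok
Row 4: (4,1)O 0/1 unhappy · (4,3)O 1/2 unhappy · (4,4)O 1/3 unhappy · (4,5)X 1/2 unhappy · (4,6)X 2/2 ok
For instance (1,2) has only 1/2 same-type neighbors, below 3/5.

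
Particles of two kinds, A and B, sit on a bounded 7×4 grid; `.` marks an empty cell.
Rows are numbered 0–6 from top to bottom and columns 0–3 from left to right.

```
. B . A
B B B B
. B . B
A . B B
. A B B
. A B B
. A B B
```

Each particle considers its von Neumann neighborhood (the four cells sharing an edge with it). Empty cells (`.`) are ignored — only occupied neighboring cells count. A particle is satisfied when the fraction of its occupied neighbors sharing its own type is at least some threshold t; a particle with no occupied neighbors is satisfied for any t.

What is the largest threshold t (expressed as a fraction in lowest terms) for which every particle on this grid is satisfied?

(0,1)B 1/1
(0,3)A 0/1
(1,0)B 1/1
(1,1)B 4/4
(1,2)B 2/2
(1,3)B 2/3
(2,1)B 1/1
(2,3)B 2/2
(3,0)A — no occupied neighbors
(3,2)B 2/2
(3,3)B 3/3
(4,1)A 1/2
(4,2)B 3/4
(4,3)B 3/3
(5,1)A 2/3
(5,2)B 3/4
(5,3)B 3/3
(6,1)A 1/2
(6,2)B 2/3
(6,3)B 2/2
The smallest same-type fraction is 0/1 at (0,3), which reduces to 0/1. Any threshold above that leaves this particle unsatisfied.

0/1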